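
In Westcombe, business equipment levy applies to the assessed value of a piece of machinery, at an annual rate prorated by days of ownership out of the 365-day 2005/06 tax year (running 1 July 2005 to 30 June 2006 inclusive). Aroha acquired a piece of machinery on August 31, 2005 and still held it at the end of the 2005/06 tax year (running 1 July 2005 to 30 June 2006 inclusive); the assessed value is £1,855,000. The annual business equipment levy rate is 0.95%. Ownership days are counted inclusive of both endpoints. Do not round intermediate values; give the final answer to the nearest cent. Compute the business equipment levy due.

Days held (August 31, 2005 – June 30, 2006): 304 out of 365
Tax = £1,855,000 × 0.95% × 304/365 = £14,677.3699

£14,677.37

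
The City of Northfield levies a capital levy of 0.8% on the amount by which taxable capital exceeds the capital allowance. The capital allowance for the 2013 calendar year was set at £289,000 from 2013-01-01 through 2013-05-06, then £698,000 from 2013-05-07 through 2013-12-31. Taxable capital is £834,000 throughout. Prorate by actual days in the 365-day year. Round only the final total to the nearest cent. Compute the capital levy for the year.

£2,217.51

2013-01-01 to 2013-05-06: 126 days, exemption £289,000 → (£834,000 − £289,000) × 0.8% × 126/365 = £1,505.0959
2013-05-07 to 2013-12-31: 239 days, exemption £698,000 → (£834,000 − £698,000) × 0.8% × 239/365 = £712.4164
Total = £2,217.5123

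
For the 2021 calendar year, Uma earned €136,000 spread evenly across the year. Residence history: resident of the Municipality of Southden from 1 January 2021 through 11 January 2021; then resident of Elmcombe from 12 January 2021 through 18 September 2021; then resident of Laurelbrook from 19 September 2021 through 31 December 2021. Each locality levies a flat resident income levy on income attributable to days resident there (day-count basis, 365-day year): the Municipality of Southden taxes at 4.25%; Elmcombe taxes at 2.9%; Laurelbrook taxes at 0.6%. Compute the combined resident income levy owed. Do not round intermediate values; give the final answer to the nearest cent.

The Municipality of Southden, 1 January – 11 January 2021: 11 days → €136,000 × 4.25% × 11/365 = €174.1918
Elmcombe, 12 January – 18 September 2021: 250 days → €136,000 × 2.9% × 250/365 = €2,701.3699
Laurelbrook, 19 September – 31 December 2021: 104 days → €136,000 × 0.6% × 104/365 = €232.5041
Total = €3,108.0658

€3,108.07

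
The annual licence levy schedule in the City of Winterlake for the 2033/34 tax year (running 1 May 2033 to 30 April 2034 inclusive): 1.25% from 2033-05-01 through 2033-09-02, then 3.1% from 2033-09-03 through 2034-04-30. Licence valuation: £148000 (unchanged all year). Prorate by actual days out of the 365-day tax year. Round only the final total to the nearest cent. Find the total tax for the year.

2033-05-01 to 2033-09-02: 125 days at 1.25% → £148000 × 1.25% × 125/365 = £633.5616
2033-09-03 to 2034-04-30: 240 days at 3.1% → £148000 × 3.1% × 240/365 = £3016.7671
Total = £3650.3288

£3650.33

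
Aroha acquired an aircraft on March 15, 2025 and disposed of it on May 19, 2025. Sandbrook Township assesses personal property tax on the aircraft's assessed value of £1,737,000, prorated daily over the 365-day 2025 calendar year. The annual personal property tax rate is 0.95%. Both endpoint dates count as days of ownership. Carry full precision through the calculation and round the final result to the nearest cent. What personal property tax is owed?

£2,983.83

Days held (March 15 – May 19, 2025): 66 out of 365
Tax = £1,737,000 × 0.95% × 66/365 = £2,983.8329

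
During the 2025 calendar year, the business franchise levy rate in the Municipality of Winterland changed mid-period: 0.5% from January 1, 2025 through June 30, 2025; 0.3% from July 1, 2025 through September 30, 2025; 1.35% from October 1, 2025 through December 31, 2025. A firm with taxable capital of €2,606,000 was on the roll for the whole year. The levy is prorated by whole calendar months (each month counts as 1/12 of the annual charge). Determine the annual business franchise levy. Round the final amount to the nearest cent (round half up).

€17,264.75

January 1 – June 30, 2025: 6 months at 0.5% → €2,606,000 × 0.5% × 6/12 = €6,515.0000
July 1 – September 30, 2025: 3 months at 0.3% → €2,606,000 × 0.3% × 3/12 = €1,954.5000
October 1 – December 31, 2025: 3 months at 1.35% → €2,606,000 × 1.35% × 3/12 = €8,795.2500
Total = €17,264.7500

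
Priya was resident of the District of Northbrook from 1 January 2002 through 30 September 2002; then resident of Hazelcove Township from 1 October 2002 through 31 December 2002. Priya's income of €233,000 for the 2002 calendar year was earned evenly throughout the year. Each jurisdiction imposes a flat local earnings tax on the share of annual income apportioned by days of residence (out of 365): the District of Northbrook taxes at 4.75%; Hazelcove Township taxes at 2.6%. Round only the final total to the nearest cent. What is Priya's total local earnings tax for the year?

€9,804.83

The District of Northbrook, 1 January – 30 September 2002: 273 days → €233,000 × 4.75% × 273/365 = €8,277.8836
Hazelcove Township, 1 October – 31 December 2002: 92 days → €233,000 × 2.6% × 92/365 = €1,526.9479
Total = €9,804.8315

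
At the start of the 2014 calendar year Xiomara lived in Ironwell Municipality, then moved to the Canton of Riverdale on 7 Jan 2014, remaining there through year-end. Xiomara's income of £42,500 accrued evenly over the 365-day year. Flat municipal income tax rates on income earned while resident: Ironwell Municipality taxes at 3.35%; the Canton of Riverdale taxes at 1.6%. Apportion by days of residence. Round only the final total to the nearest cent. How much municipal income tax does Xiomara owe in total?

£692.23

Ironwell Municipality, 1 Jan – 6 Jan 2014: 6 days → £42,500 × 3.35% × 6/365 = £23.4041
The Canton of Riverdale, 7 Jan – 31 Dec 2014: 359 days → £42,500 × 1.6% × 359/365 = £668.8219
Total = £692.2260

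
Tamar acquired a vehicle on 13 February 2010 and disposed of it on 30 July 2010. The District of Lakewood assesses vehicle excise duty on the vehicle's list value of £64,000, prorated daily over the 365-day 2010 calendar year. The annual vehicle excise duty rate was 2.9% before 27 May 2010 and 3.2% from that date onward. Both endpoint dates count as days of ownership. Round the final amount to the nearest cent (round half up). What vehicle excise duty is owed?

£888.46

13 February – 26 May 2010: 103 days at 2.9% → £64,000 × 2.9% × 103/365 = £523.7479
27 May – 30 July 2010: 65 days at 3.2% → £64,000 × 3.2% × 65/365 = £364.7123
Total = £888.4603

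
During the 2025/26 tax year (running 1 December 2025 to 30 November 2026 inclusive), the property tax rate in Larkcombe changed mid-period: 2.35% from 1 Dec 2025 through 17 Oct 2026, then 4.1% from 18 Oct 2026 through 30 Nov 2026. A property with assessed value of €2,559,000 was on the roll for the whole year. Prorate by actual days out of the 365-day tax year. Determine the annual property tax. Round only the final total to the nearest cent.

€65,534.94

1 Dec 2025 – 17 Oct 2026: 321 days at 2.35% → €2,559,000 × 2.35% × 321/365 = €52,887.1685
18 Oct – 30 Nov 2026: 44 days at 4.1% → €2,559,000 × 4.1% × 44/365 = €12,647.7699
Total = €65,534.9384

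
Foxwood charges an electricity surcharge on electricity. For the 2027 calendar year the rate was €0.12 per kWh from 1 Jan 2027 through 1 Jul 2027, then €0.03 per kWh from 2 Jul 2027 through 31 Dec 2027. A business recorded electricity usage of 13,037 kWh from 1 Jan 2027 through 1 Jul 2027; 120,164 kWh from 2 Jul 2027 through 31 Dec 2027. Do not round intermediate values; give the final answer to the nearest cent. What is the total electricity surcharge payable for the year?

€5169.36

1 Jan – 1 Jul 2027: 13,037 kWh at €0.12/kWh → €1564.44
2 Jul – 31 Dec 2027: 120,164 kWh at €0.03/kWh → €3604.92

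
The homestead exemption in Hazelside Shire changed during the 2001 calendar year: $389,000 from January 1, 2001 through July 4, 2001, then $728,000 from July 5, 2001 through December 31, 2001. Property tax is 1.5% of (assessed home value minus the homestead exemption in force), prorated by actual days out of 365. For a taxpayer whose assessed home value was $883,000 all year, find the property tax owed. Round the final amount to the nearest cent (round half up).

$4,902.33

January 1 – July 4, 2001: 185 days, exemption $389,000 → ($883,000 − $389,000) × 1.5% × 185/365 = $3,755.7534
July 5 – December 31, 2001: 180 days, exemption $728,000 → ($883,000 − $728,000) × 1.5% × 180/365 = $1,146.5753
Total = $4,902.3288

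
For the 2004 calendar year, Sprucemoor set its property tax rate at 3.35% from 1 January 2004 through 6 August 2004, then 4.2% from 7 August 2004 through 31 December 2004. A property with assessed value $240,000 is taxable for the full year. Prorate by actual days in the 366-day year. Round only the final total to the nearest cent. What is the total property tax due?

1 January – 6 August 2004: 219 days at 3.35% → $240,000 × 3.35% × 219/366 = $4,810.8197
7 August – 31 December 2004: 147 days at 4.2% → $240,000 × 4.2% × 147/366 = $4,048.5246
Total = $8,859.3443

$8,859.34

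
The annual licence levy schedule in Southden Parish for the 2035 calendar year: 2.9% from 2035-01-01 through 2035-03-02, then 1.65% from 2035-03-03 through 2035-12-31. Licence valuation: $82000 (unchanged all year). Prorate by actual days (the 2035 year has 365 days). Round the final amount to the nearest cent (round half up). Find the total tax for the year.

2035-01-01 to 2035-03-02: 61 days at 2.9% → $82000 × 2.9% × 61/365 = $397.4192
2035-03-03 to 2035-12-31: 304 days at 1.65% → $82000 × 1.65% × 304/365 = $1126.8822
Total = $1524.3014

$1524.30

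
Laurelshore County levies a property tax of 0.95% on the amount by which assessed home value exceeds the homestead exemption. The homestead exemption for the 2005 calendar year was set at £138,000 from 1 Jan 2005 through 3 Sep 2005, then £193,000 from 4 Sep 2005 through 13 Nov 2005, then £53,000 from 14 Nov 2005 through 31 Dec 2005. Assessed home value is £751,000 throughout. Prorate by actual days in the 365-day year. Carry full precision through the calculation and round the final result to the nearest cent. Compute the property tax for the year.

1 Jan – 3 Sep 2005: 246 days, exemption £138,000 → (£751,000 − £138,000) × 0.95% × 246/365 = £3,924.8795
4 Sep – 13 Nov 2005: 71 days, exemption £193,000 → (£751,000 − £193,000) × 0.95% × 71/365 = £1,031.1534
14 Nov – 31 Dec 2005: 48 days, exemption £53,000 → (£751,000 − £53,000) × 0.95% × 48/365 = £872.0219
Total = £5,828.0548

£5,828.05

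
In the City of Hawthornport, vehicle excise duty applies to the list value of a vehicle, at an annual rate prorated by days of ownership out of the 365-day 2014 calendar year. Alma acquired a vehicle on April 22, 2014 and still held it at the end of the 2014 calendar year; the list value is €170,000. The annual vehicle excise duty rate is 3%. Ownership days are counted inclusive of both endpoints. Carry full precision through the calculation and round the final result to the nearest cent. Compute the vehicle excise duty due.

€3,549.04

Days held (April 22 – December 31, 2014): 254 out of 365
Tax = €170,000 × 3% × 254/365 = €3,549.0411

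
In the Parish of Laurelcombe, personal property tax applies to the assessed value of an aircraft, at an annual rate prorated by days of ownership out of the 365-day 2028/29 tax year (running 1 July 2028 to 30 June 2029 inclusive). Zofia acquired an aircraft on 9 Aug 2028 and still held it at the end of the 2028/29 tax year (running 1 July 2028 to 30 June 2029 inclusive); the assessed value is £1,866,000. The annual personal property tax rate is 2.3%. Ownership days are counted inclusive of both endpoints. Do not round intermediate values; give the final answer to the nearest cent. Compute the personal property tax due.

Days held (9 Aug 2028 – 30 Jun 2029): 326 out of 365
Tax = £1,866,000 × 2.3% × 326/365 = £38,332.2411

£38,332.24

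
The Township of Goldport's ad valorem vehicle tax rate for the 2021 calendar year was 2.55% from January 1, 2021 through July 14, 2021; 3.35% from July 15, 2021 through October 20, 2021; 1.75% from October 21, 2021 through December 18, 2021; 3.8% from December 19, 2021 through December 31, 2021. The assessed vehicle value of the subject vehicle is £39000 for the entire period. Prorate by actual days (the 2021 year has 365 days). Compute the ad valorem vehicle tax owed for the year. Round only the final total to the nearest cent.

January 1 – July 14, 2021: 195 days at 2.55% → £39000 × 2.55% × 195/365 = £531.3082
July 15 – October 20, 2021: 98 days at 3.35% → £39000 × 3.35% × 98/365 = £350.7863
October 21 – December 18, 2021: 59 days at 1.75% → £39000 × 1.75% × 59/365 = £110.3219
December 19 – December 31, 2021: 13 days at 3.8% → £39000 × 3.8% × 13/365 = £52.7836
Total = £1045.2000

£1045.20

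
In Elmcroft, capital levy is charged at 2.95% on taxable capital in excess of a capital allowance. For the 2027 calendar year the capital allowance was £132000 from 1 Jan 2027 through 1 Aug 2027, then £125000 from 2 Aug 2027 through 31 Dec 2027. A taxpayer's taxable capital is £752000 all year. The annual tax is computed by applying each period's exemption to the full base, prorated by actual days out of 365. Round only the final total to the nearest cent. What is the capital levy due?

1 Jan – 1 Aug 2027: 213 days, exemption £132000 → (£752000 − £132000) × 2.95% × 213/365 = £10673.3425
2 Aug – 31 Dec 2027: 152 days, exemption £125000 → (£752000 − £125000) × 2.95% × 152/365 = £7702.6521
Total = £18375.9945

£18375.99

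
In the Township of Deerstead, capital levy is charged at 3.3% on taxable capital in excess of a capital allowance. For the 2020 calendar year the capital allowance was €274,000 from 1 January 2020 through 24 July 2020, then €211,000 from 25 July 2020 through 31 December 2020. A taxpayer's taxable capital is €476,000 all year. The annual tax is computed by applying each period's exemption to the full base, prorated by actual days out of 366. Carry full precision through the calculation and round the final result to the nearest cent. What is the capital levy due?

€7,574.85

1 January – 24 July 2020: 206 days, exemption €274,000 → (€476,000 − €274,000) × 3.3% × 206/366 = €3,751.9016
25 July – 31 December 2020: 160 days, exemption €211,000 → (€476,000 − €211,000) × 3.3% × 160/366 = €3,822.9508
Total = €7,574.8525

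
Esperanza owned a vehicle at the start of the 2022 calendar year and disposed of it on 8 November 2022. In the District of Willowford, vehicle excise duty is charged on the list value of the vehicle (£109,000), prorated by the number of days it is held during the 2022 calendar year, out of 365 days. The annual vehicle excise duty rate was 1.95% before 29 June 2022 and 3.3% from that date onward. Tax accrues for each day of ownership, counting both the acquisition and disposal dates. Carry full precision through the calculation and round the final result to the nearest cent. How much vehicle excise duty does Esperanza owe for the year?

£2,353.06

1 January – 28 June 2022: 179 days at 1.95% → £109,000 × 1.95% × 179/365 = £1,042.3685
29 June – 8 November 2022: 133 days at 3.3% → £109,000 × 3.3% × 133/365 = £1,310.6877
Total = £2,353.0562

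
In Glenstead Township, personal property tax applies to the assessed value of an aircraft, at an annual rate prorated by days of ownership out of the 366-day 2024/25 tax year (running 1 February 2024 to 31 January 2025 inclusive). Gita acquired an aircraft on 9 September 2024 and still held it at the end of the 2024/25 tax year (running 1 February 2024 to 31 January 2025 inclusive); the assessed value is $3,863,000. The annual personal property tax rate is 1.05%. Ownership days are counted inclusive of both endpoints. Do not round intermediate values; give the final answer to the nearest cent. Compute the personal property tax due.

$16,069.45

Days held (9 September 2024 – 31 January 2025): 145 out of 366
Tax = $3,863,000 × 1.05% × 145/366 = $16,069.4467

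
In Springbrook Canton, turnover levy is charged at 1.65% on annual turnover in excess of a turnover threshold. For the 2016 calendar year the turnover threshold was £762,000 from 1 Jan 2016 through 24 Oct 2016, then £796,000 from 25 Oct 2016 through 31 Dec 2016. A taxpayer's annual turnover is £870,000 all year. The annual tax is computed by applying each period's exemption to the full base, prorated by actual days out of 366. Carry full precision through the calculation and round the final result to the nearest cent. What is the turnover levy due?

£1,677.77

1 Jan – 24 Oct 2016: 298 days, exemption £762,000 → (£870,000 − £762,000) × 1.65% × 298/366 = £1,450.9180
25 Oct – 31 Dec 2016: 68 days, exemption £796,000 → (£870,000 − £796,000) × 1.65% × 68/366 = £226.8525
Total = £1,677.7705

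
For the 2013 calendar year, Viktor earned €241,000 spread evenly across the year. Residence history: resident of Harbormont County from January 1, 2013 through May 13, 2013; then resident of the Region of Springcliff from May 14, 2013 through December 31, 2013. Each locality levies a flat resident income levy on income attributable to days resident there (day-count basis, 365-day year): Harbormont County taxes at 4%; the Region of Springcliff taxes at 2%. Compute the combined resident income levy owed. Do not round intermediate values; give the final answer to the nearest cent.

Harbormont County, January 1 – May 13, 2013: 133 days → €241,000 × 4% × 133/365 = €3,512.6575
The Region of Springcliff, May 14 – December 31, 2013: 232 days → €241,000 × 2% × 232/365 = €3,063.6712
Total = €6,576.3288

€6,576.33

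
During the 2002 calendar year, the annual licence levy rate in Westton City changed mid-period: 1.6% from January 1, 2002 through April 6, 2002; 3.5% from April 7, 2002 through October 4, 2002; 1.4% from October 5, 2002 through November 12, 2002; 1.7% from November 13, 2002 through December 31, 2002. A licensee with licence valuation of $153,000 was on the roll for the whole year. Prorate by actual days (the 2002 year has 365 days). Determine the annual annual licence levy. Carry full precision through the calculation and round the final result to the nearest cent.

January 1 – April 6, 2002: 96 days at 1.6% → $153,000 × 1.6% × 96/365 = $643.8575
April 7 – October 4, 2002: 181 days at 3.5% → $153,000 × 3.5% × 181/365 = $2,655.4932
October 5 – November 12, 2002: 39 days at 1.4% → $153,000 × 1.4% × 39/365 = $228.8712
November 13 – December 31, 2002: 49 days at 1.7% → $153,000 × 1.7% × 49/365 = $349.1753
Total = $3,877.3973

$3,877.40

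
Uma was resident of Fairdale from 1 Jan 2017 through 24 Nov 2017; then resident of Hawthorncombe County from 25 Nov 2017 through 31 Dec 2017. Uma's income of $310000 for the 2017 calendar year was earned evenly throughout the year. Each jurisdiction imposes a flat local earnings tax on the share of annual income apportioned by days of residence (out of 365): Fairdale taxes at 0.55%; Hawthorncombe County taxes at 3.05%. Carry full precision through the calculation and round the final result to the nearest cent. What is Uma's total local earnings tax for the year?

Fairdale, 1 Jan – 24 Nov 2017: 328 days → $310000 × 0.55% × 328/365 = $1532.1644
Hawthorncombe County, 25 Nov – 31 Dec 2017: 37 days → $310000 × 3.05% × 37/365 = $958.4521
Total = $2490.6164

$2490.62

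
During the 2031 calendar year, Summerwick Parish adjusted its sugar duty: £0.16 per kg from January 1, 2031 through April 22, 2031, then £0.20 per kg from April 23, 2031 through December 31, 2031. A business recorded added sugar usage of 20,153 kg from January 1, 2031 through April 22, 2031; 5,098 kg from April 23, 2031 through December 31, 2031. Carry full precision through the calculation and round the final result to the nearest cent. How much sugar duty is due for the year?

January 1 – April 22, 2031: 20,153 kg at £0.16/kg → £3224.48
April 23 – December 31, 2031: 5,098 kg at £0.20/kg → £1019.60

£4244.08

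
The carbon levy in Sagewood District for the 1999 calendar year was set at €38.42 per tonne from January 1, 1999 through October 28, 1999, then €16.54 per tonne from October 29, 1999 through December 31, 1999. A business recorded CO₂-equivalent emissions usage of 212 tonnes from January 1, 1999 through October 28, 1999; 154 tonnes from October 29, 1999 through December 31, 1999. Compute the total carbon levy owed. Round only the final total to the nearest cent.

January 1 – October 28, 1999: 212 tonnes at €38.42/tonne → €8145.04
October 29 – December 31, 1999: 154 tonnes at €16.54/tonne → €2547.16

€10692.20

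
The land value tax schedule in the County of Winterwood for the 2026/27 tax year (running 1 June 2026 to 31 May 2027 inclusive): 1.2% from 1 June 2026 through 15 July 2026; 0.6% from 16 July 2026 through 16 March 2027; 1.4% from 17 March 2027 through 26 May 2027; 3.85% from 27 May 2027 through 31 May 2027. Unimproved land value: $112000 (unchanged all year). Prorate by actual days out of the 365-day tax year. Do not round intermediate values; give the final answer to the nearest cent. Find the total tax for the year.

$979.00

1 June – 15 July 2026: 45 days at 1.2% → $112000 × 1.2% × 45/365 = $165.6986
16 July 2026 – 16 March 2027: 244 days at 0.6% → $112000 × 0.6% × 244/365 = $449.2274
17 March – 26 May 2027: 71 days at 1.4% → $112000 × 1.4% × 71/365 = $305.0082
27 May – 31 May 2027: 5 days at 3.85% → $112000 × 3.85% × 5/365 = $59.0685
Total = $979.0027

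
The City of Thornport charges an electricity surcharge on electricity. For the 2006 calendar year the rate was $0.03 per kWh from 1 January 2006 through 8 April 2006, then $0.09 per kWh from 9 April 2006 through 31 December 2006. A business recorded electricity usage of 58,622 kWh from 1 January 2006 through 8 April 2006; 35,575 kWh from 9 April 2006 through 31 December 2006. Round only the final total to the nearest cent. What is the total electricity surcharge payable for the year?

1 January – 8 April 2006: 58,622 kWh at $0.03/kWh → $1758.66
9 April – 31 December 2006: 35,575 kWh at $0.09/kWh → $3201.75

$4960.41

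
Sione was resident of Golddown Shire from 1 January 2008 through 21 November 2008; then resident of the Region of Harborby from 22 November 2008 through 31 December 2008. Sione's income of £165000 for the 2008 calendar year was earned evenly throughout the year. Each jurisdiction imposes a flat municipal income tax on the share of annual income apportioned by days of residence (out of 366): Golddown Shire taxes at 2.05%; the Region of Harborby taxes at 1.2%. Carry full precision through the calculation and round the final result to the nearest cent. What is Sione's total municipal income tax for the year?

Golddown Shire, 1 January – 21 November 2008: 326 days → £165000 × 2.05% × 326/366 = £3012.8279
The Region of Harborby, 22 November – 31 December 2008: 40 days → £165000 × 1.2% × 40/366 = £216.3934
Total = £3229.2213

£3229.22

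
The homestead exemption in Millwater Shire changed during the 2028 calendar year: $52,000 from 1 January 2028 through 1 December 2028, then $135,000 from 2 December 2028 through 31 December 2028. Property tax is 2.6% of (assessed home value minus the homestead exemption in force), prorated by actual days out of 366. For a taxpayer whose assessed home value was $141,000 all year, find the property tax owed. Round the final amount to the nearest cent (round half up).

$2,137.11

1 January – 1 December 2028: 336 days, exemption $52,000 → ($141,000 − $52,000) × 2.6% × 336/366 = $2,124.3279
2 December – 31 December 2028: 30 days, exemption $135,000 → ($141,000 − $135,000) × 2.6% × 30/366 = $12.7869
Total = $2,137.1148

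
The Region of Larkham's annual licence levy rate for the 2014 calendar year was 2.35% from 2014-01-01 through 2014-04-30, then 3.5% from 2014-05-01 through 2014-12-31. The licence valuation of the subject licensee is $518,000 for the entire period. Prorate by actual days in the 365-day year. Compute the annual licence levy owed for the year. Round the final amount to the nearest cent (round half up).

2014-01-01 to 2014-04-30: 120 days at 2.35% → $518,000 × 2.35% × 120/365 = $4,002.0822
2014-05-01 to 2014-12-31: 245 days at 3.5% → $518,000 × 3.5% × 245/365 = $12,169.4521
Total = $16,171.5342

$16,171.53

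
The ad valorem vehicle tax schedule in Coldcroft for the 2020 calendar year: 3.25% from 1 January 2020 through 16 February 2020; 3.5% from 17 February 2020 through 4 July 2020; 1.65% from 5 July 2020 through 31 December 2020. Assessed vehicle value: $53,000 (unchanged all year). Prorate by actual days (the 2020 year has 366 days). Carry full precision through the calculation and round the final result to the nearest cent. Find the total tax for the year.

1 January – 16 February 2020: 47 days at 3.25% → $53,000 × 3.25% × 47/366 = $221.1954
17 February – 4 July 2020: 139 days at 3.5% → $53,000 × 3.5% × 139/366 = $704.4945
5 July – 31 December 2020: 180 days at 1.65% → $53,000 × 1.65% × 180/366 = $430.0820
Total = $1,355.7719

$1,355.77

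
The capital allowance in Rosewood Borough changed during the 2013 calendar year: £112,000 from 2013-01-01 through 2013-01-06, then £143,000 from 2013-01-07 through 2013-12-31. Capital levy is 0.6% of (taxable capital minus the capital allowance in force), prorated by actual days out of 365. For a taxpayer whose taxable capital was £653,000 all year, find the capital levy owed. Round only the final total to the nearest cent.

£3,063.06

2013-01-01 to 2013-01-06: 6 days, exemption £112,000 → (£653,000 − £112,000) × 0.6% × 6/365 = £53.3589
2013-01-07 to 2013-12-31: 359 days, exemption £143,000 → (£653,000 − £143,000) × 0.6% × 359/365 = £3,009.6986
Total = £3,063.0575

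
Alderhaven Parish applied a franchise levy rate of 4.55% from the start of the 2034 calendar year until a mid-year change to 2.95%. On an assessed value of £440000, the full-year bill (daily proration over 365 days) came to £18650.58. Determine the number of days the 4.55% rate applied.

294 days

Let d = days at the first rate; then 365 − d days at the second rate.
£440000 × [4.55%·d + 2.95%·(365−d)] / 365 = £18650.58
Solving gives d = 294, so the new rate took effect on 22 October 2034.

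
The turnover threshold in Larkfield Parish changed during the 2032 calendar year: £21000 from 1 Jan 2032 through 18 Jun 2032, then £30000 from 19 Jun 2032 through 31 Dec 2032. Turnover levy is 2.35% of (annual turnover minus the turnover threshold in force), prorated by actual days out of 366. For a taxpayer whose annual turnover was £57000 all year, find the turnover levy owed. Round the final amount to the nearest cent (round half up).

£732.74

1 Jan – 18 Jun 2032: 170 days, exemption £21000 → (£57000 − £21000) × 2.35% × 170/366 = £392.9508
19 Jun – 31 Dec 2032: 196 days, exemption £30000 → (£57000 − £30000) × 2.35% × 196/366 = £339.7869
Total = £732.7377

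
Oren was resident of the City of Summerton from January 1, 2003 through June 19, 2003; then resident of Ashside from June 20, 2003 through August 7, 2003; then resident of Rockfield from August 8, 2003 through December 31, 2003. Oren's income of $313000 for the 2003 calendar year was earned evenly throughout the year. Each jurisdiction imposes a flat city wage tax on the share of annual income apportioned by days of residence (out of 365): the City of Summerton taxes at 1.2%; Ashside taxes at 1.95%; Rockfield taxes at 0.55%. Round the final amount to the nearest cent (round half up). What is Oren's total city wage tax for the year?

$3257.34

The City of Summerton, January 1 – June 19, 2003: 170 days → $313000 × 1.2% × 170/365 = $1749.3699
Ashside, June 20 – August 7, 2003: 49 days → $313000 × 1.95% × 49/365 = $819.3740
Rockfield, August 8 – December 31, 2003: 146 days → $313000 × 0.55% × 146/365 = $688.6000
Total = $3257.3438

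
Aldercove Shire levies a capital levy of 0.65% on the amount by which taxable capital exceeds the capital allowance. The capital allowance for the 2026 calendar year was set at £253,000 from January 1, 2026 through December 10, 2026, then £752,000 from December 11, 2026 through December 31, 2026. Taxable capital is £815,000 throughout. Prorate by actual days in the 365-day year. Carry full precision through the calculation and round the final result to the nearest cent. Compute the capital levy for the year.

£3,466.39

January 1 – December 10, 2026: 344 days, exemption £253,000 → (£815,000 − £253,000) × 0.65% × 344/365 = £3,442.8274
December 11 – December 31, 2026: 21 days, exemption £752,000 → (£815,000 − £752,000) × 0.65% × 21/365 = £23.5603
Total = £3,466.3877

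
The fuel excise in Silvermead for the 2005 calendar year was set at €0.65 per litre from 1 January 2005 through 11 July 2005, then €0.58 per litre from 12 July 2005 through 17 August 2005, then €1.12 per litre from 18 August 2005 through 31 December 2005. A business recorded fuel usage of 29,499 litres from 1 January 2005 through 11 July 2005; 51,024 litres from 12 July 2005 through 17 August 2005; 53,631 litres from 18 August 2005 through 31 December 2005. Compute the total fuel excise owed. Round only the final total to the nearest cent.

1 January – 11 July 2005: 29,499 litres at €0.65/litre → €19174.35
12 July – 17 August 2005: 51,024 litres at €0.58/litre → €29593.92
18 August – 31 December 2005: 53,631 litres at €1.12/litre → €60066.72

€108834.99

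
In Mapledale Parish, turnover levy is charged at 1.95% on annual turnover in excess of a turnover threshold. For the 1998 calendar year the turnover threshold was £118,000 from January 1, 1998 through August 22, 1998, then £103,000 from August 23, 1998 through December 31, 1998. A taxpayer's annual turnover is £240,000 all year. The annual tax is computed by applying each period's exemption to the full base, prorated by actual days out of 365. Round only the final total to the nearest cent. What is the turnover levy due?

£2,483.98

January 1 – August 22, 1998: 234 days, exemption £118,000 → (£240,000 − £118,000) × 1.95% × 234/365 = £1,525.1671
August 23 – December 31, 1998: 131 days, exemption £103,000 → (£240,000 − £103,000) × 1.95% × 131/365 = £958.8123
Total = £2,483.9795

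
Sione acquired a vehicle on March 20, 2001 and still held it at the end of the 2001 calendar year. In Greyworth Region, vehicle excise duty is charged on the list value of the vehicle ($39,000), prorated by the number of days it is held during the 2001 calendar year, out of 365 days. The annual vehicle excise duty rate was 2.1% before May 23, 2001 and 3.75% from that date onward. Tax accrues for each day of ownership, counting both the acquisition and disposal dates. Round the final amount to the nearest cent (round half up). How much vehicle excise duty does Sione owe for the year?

$1,037.13

March 20 – May 22, 2001: 64 days at 2.1% → $39,000 × 2.1% × 64/365 = $143.6055
May 23 – December 31, 2001: 223 days at 3.75% → $39,000 × 3.75% × 223/365 = $893.5274
Total = $1,037.1329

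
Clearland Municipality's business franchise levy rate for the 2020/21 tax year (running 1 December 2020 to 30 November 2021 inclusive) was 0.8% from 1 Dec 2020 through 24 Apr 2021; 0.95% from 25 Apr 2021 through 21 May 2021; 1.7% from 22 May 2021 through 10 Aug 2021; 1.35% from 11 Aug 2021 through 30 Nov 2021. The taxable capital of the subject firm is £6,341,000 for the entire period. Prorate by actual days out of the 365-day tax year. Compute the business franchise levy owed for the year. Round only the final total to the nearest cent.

£74,797.74

1 Dec 2020 – 24 Apr 2021: 145 days at 0.8% → £6,341,000 × 0.8% × 145/365 = £20,152.2192
25 Apr – 21 May 2021: 27 days at 0.95% → £6,341,000 × 0.95% × 27/365 = £4,456.0726
22 May – 10 Aug 2021: 81 days at 1.7% → £6,341,000 × 1.7% × 81/365 = £23,922.0740
11 Aug – 30 Nov 2021: 112 days at 1.35% → £6,341,000 × 1.35% × 112/365 = £26,267.3753
Total = £74,797.7411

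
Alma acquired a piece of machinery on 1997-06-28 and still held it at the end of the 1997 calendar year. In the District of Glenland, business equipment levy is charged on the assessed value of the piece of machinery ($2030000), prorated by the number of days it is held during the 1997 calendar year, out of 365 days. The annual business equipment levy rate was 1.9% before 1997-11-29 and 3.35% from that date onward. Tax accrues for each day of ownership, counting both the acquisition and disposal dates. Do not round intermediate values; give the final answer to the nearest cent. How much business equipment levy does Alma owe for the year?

$22421.77

1997-06-28 to 1997-11-28: 154 days at 1.9% → $2030000 × 1.9% × 154/365 = $16273.3699
1997-11-29 to 1997-12-31: 33 days at 3.35% → $2030000 × 3.35% × 33/365 = $6148.3973
Total = $22421.7671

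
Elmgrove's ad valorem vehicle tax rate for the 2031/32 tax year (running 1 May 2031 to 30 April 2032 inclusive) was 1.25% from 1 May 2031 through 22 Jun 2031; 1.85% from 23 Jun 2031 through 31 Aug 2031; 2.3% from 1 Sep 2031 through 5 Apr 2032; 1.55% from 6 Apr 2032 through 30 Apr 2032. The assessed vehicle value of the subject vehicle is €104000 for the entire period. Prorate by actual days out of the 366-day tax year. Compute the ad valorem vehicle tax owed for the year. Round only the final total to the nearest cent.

€2091.08

1 May – 22 Jun 2031: 53 days at 1.25% → €104000 × 1.25% × 53/366 = €188.2514
23 Jun – 31 Aug 2031: 70 days at 1.85% → €104000 × 1.85% × 70/366 = €367.9781
1 Sep 2031 – 5 Apr 2032: 218 days at 2.3% → €104000 × 2.3% × 218/366 = €1424.7432
6 Apr – 30 Apr 2032: 25 days at 1.55% → €104000 × 1.55% × 25/366 = €110.1093
Total = €2091.0820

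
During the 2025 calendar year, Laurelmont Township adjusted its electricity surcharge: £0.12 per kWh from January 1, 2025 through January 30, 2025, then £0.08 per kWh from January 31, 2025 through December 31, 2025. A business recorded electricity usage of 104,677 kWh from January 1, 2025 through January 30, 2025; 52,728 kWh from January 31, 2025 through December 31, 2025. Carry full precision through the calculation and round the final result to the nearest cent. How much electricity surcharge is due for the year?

£16,779.48

January 1 – January 30, 2025: 104,677 kWh at £0.12/kWh → £12,561.24
January 31 – December 31, 2025: 52,728 kWh at £0.08/kWh → £4,218.24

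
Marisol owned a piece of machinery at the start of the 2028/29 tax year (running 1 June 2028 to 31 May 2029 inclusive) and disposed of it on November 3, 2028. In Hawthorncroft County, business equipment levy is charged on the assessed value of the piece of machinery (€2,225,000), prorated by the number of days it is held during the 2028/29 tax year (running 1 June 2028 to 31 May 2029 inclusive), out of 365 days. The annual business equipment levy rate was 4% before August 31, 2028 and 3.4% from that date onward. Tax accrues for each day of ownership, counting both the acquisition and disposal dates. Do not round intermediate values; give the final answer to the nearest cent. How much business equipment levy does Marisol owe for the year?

€35,660.96

June 1 – August 30, 2028: 91 days at 4% → €2,225,000 × 4% × 91/365 = €22,189.0411
August 31 – November 3, 2028: 65 days at 3.4% → €2,225,000 × 3.4% × 65/365 = €13,471.9178
Total = €35,660.9589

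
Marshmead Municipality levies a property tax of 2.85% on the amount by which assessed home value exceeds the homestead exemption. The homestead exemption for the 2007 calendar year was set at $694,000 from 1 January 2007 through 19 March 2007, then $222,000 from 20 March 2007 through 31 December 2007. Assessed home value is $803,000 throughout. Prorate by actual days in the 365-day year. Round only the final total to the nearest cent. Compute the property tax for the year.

1 January – 19 March 2007: 78 days, exemption $694,000 → ($803,000 − $694,000) × 2.85% × 78/365 = $663.8548
20 March – 31 December 2007: 287 days, exemption $222,000 → ($803,000 − $222,000) × 2.85% × 287/365 = $13,019.9712
Total = $13,683.8260

$13,683.83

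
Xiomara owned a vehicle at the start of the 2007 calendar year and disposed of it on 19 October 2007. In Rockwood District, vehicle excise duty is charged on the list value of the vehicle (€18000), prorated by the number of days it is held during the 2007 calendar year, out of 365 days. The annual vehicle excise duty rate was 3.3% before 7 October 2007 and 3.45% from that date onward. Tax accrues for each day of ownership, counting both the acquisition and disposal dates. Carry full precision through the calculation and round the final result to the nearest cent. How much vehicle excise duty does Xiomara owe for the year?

1 January – 6 October 2007: 279 days at 3.3% → €18000 × 3.3% × 279/365 = €454.0438
7 October – 19 October 2007: 13 days at 3.45% → €18000 × 3.45% × 13/365 = €22.1178
Total = €476.1616

€476.16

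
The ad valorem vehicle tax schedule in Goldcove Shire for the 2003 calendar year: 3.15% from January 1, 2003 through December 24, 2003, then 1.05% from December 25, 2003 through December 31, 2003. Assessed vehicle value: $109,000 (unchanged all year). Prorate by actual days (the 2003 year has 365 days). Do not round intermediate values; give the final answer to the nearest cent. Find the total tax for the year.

$3,389.60

January 1 – December 24, 2003: 358 days at 3.15% → $109,000 × 3.15% × 358/365 = $3,367.6521
December 25 – December 31, 2003: 7 days at 1.05% → $109,000 × 1.05% × 7/365 = $21.9493
Total = $3,389.6014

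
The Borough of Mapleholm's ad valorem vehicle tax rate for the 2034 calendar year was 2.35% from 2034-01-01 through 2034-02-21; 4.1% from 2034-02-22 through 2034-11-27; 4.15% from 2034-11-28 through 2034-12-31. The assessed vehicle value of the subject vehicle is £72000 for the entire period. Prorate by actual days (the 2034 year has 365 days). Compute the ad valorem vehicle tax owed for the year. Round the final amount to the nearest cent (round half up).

2034-01-01 to 2034-02-21: 52 days at 2.35% → £72000 × 2.35% × 52/365 = £241.0521
2034-02-22 to 2034-11-27: 279 days at 4.1% → £72000 × 4.1% × 279/365 = £2256.4603
2034-11-28 to 2034-12-31: 34 days at 4.15% → £72000 × 4.15% × 34/365 = £278.3342
Total = £2775.8466

£2775.85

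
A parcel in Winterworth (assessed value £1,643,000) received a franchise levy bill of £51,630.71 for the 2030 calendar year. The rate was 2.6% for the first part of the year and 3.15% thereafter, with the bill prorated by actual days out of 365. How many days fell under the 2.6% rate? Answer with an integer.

5 days

Let d = days at the first rate; then 365 − d days at the second rate.
£1,643,000 × [2.6%·d + 3.15%·(365−d)] / 365 = £51,630.71
Solving gives d = 5, so the new rate took effect on 6 Jan 2030.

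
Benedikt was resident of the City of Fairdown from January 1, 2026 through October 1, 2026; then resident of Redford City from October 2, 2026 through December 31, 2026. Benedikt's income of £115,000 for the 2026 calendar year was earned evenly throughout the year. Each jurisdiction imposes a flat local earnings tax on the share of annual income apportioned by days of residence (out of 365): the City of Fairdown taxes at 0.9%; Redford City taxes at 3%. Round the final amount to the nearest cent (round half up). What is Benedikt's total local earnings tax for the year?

£1,637.10

The City of Fairdown, January 1 – October 1, 2026: 274 days → £115,000 × 0.9% × 274/365 = £776.9589
Redford City, October 2 – December 31, 2026: 91 days → £115,000 × 3% × 91/365 = £860.1370
Total = £1,637.0959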